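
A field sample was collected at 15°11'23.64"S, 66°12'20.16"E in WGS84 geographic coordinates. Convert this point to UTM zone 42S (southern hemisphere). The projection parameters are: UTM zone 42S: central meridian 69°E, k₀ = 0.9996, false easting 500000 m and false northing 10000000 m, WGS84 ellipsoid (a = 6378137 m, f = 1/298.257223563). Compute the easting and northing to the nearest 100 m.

Zone 42 central meridian λ₀ = 6×42 − 183 = 69°; Δλ = -2.7944°.
Transverse Mercator on WGS84 with k₀ = 0.9996 gives E = 199744.506 m, N = 8318750.452 m.

E 199700 m, N 8318800 m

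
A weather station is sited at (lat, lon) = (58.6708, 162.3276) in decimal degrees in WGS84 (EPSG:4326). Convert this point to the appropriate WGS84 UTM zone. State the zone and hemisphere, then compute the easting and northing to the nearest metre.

Zone 58N: E 345027 m, N 6506484 m

Longitude 162.3276° lies in the 6° band [162°, 168°), giving zone 58; latitude is north of the equator, so 58N.
Zone 58 central meridian λ₀ = 6×58 − 183 = 165°; Δλ = -2.6724°.
Transverse Mercator on WGS84 with k₀ = 0.9996 gives E = 345027.288 m, N = 6506484.385 m.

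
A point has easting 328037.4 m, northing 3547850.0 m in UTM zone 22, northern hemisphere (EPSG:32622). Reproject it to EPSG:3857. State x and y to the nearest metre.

x -5880062 m, y 3770375 m

Unproject from UTM 22N (λ₀ = -51°) → φ = 32.05379977°, λ = -52.82149979°.
Web Mercator (R = 6378137 m): x = -5880062.460 m, y = 3770374.757 m.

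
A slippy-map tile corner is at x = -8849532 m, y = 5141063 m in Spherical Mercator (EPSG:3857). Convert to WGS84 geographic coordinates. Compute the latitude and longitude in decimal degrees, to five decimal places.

R = 6378137 m. λ = x/R = -79.49669853°.
φ = 2·arctan(exp(y/R)) − 90° = 2·arctan(2.23903) − 90° = 41.86690325°.

lat 41.86690°, lon -79.49670°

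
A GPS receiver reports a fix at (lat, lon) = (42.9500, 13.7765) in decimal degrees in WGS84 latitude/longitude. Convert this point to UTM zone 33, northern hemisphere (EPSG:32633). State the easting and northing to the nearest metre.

E 400193 m, N 4755989 m

Zone 33 central meridian λ₀ = 6×33 − 183 = 15°; Δλ = -1.2235°.
Transverse Mercator on WGS84 with k₀ = 0.9996 gives E = 400193.151 m, N = 4755988.549 m.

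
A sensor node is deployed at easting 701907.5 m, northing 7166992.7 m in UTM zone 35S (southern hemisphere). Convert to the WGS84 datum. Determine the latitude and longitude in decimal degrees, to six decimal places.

lat -25.600800°, lon 29.010500°

Zone 35S: λ₀ = 27°, k₀ = 0.9996, false easting 500000 m, false northing 10000000 m.
Meridian distance M = (N − FN)/k₀ = -2834141.0 m.
Inverse transverse Mercator on WGS84 gives φ = -25.60080015°, λ = 29.01050048°.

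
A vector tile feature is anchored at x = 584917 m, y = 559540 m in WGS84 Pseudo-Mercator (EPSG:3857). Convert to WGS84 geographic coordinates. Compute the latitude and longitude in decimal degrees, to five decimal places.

R = 6378137 m. λ = x/R = 5.25439881°.
φ = 2·arctan(exp(y/R)) − 90° = 2·arctan(1.09169) − 90° = 5.01999834°.

lat 5.02000°, lon 5.25440°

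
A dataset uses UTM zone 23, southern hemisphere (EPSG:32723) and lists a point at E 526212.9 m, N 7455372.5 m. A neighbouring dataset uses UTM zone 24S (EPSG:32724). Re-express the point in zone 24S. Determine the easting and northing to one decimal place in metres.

UTM 23S → geographic: φ = -23.00980005°, λ = -44.74420042°.
UTM 24S (λ₀ = -39°) forward: E = -89322.071 m, N = 7443821.549 m.

E -89322.1 m, N 7443821.5 m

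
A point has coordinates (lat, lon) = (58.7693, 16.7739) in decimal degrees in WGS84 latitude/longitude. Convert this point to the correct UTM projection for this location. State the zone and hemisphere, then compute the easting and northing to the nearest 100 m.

Zone 33N: E 602600 m, N 6515700 m

Longitude 16.7739° lies in the 6° band [12°, 18°), giving zone 33; latitude is north of the equator, so 33N.
Zone 33 central meridian λ₀ = 6×33 − 183 = 15°; Δλ = +1.7739°.
Transverse Mercator on WGS84 with k₀ = 0.9996 gives E = 602587.970 m, N = 6515722.018 m.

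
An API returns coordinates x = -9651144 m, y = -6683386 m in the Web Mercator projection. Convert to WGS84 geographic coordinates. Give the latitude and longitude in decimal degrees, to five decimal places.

lat -51.34970°, lon -86.69770°

R = 6378137 m. λ = x/R = -86.69770164°.
φ = 2·arctan(exp(y/R)) − 90° = 2·arctan(0.35069) − 90° = -51.34969841°.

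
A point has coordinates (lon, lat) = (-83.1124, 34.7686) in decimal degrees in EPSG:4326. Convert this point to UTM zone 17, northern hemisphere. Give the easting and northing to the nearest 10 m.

Zone 17 central meridian λ₀ = 6×17 − 183 = -81°; Δλ = -2.1124°.
Transverse Mercator on WGS84 with k₀ = 0.9996 gives E = 306683.487 m, N = 3849414.927 m.

E 306680 m, N 3849410 m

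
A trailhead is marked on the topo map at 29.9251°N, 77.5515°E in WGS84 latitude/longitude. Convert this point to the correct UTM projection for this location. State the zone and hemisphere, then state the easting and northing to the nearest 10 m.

Zone 43N: E 746310 m, N 3313220 m

Longitude 77.5515° lies in the 6° band [72°, 78°), giving zone 43; latitude is north of the equator, so 43N.
Zone 43 central meridian λ₀ = 6×43 − 183 = 75°; Δλ = +2.5515°.
Transverse Mercator on WGS84 with k₀ = 0.9996 gives E = 746312.045 m, N = 3313223.002 m.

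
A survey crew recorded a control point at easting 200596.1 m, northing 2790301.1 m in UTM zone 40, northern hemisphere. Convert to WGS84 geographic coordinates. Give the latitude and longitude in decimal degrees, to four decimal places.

Zone 40N: λ₀ = 57°, k₀ = 0.9996, false easting 500000 m.
Meridian distance M = (N − FN)/k₀ = 2791417.7 m.
Inverse transverse Mercator on WGS84 gives φ = 25.19909976°, λ = 54.02900042°.

lat 25.1991°, lon 54.0290°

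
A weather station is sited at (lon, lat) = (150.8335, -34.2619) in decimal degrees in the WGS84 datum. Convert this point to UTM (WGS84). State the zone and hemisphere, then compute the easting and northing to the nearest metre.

Longitude 150.8335° lies in the 6° band [150°, 156°), giving zone 56; latitude is south of the equator, so 56S.
Zone 56 central meridian λ₀ = 6×56 − 183 = 153°; Δλ = -2.1665°.
Transverse Mercator on WGS84 with k₀ = 0.9996 gives E = 300526.982 m, N = 6206680.696 m.

Zone 56S: E 300527 m, N 6206681 m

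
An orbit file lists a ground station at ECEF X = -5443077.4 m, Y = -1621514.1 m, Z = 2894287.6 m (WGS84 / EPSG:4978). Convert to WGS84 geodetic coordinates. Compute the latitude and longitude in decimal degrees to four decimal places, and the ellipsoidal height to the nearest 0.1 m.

lat 27.1596°, lon -163.4110°, h 714.8 m

λ = atan2(Y, X) = -163.41099948°; p = √(X²+Y²) = 5679471.8 m.
Bowring's method on WGS84 (a = 6378137 m, b = 6356752.314 m) gives φ = 27.15959997°, h = 714.777 m.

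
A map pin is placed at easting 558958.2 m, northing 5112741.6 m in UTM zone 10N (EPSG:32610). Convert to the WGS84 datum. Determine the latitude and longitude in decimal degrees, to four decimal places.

lat 46.1657°, lon -122.2363°

Zone 10N: λ₀ = -123°, k₀ = 0.9996, false easting 500000 m.
Meridian distance M = (N − FN)/k₀ = 5114787.5 m.
Inverse transverse Mercator on WGS84 gives φ = 46.16569989°, λ = -122.23630025°.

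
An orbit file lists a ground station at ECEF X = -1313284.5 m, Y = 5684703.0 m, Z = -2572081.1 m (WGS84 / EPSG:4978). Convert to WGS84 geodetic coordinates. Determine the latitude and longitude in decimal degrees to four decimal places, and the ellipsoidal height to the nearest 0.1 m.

lat -23.9324°, lon 103.0083°, h 1576.2 m

λ = atan2(Y, X) = 103.00829981°; p = √(X²+Y²) = 5834429.2 m.
Bowring's method on WGS84 (a = 6378137 m, b = 6356752.314 m) gives φ = -23.93239999°, h = 1576.183 m.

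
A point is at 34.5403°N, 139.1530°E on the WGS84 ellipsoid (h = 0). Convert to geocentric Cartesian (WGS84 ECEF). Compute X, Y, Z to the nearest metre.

X -3978603 m, Y 3439937 m, Z 3595975 m

WGS84: a = 6378137 m, e² = 0.006694380; N(φ) = a/√(1−e²sin²φ) = 6385011.169 m.
X = (N+h)·cosφ·cosλ = -3978602.517 m; Y = (N+h)·cosφ·sinλ = 3439936.947 m; Z = (N(1−e²)+h)·sinφ = 3595975.349 m.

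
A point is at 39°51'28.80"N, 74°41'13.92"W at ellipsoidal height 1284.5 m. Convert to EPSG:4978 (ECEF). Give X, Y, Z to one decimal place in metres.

WGS84: a = 6378137 m, e² = 0.006694380; N(φ) = a/√(1−e²sin²φ) = 6386923.866 m.
X = (N+h)·cosφ·cosλ = 1295040.835 m; Y = (N+h)·cosφ·sinλ = -4729720.305 m; Z = (N(1−e²)+h)·sinφ = 4066718.234 m.

X 1295040.8 m, Y -4729720.3 m, Z 4066718.2 m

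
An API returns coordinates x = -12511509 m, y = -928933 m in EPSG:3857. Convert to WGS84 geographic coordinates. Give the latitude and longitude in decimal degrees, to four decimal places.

R = 6378137 m. λ = x/R = -112.39279762°.
φ = 2·arctan(exp(y/R)) − 90° = 2·arctan(0.86447) − 90° = -8.31540118°.

lat -8.3154°, lon -112.3928°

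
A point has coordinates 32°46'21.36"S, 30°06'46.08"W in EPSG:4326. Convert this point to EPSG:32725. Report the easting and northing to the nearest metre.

Zone 25 central meridian λ₀ = 6×25 − 183 = -33°; Δλ = +2.8872°.
Transverse Mercator on WGS84 with k₀ = 0.9996 gives E = 770447.685 m, N = 6370231.773 m.

E 770448 m, N 6370232 m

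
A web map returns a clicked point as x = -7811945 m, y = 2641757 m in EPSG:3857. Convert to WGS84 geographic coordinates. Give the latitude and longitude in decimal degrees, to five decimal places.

R = 6378137 m. λ = x/R = -70.17589592°.
φ = 2·arctan(exp(y/R)) − 90° = 2·arctan(1.51314) − 90° = 23.08050283°.

lat 23.08050°, lon -70.17590°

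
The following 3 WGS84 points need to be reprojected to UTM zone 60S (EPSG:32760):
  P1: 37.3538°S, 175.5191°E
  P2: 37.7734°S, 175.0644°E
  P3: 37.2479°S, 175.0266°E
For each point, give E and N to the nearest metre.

UTM zone 60S: λ₀ = 177°, k₀ = 0.9996.
P1 (-37.3538°, 175.5191°) → (368844.469, 5864849.748) m.
P2 (-37.7734°, 175.0644°) → (329529.739, 5817562.068) m.
P3 (-37.2479°, 175.0266°) → (324976.962, 5875801.959) m.

P1: E 368844 m, N 5864850 m; P2: E 329530 m, N 5817562 m; P3: E 324977 m, N 5875802 m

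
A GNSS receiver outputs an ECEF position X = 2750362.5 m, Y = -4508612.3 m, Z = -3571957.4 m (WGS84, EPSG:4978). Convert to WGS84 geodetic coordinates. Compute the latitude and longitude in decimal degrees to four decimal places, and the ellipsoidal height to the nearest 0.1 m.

lat -34.2508°, lon -58.6158°, h 4408.5 m

λ = atan2(Y, X) = -58.61579945°; p = √(X²+Y²) = 5281295.2 m.
Bowring's method on WGS84 (a = 6378137 m, b = 6356752.314 m) gives φ = -34.25080039°, h = 4408.502 m.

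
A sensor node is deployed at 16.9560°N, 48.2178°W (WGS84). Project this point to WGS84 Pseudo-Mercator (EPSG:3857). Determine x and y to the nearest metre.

Web Mercator is spherical with R = a = 6378137 m.
x = R·λ = 6378137 × -0.841559368 = -5367580.943 m.
y = R·ln tan(π/4 + φ/2) = 6378137 × 0.300354756 = 1915703.783 m.

x -5367581 m, y 1915704 m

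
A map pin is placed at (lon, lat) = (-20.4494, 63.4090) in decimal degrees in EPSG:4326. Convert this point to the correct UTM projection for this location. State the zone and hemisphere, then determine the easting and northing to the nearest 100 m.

Longitude -20.4494° lies in the 6° band [-24°, -18°), giving zone 27; latitude is north of the equator, so 27N.
Zone 27 central meridian λ₀ = 6×27 − 183 = -21°; Δλ = +0.5506°.
Transverse Mercator on WGS84 with k₀ = 0.9996 gives E = 527498.142 m, N = 7031278.273 m.

Zone 27N: E 527500 m, N 7031300 m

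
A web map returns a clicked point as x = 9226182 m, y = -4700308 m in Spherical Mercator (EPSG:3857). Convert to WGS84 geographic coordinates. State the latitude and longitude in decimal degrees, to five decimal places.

R = 6378137 m. λ = x/R = 82.88020305°.
φ = 2·arctan(exp(y/R)) − 90° = 2·arctan(0.47858) − 90° = -38.85069905°.

lat -38.85070°, lon 82.88020°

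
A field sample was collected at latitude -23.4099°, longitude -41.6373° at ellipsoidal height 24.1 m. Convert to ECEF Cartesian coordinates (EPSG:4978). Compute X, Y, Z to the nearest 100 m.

X 4376800 m, Y -3891000 m, Z -2518500 m

WGS84: a = 6378137 m, e² = 0.006694380; N(φ) = a/√(1−e²sin²φ) = 6381509.639 m.
X = (N+h)·cosφ·cosλ = 4376756.039 m; Y = (N+h)·cosφ·sinλ = -3890964.096 m; Z = (N(1−e²)+h)·sinφ = -2518451.556 m.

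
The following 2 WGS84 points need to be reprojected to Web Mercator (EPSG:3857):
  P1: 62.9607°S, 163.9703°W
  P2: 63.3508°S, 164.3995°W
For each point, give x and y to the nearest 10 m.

P1: x -18253090 m, y -9090620 m; P2: x -18300870 m, y -9186790 m

Web Mercator: x = R·λ, y = R·ln tan(π/4+φ/2), R = 6378137 m.
P1 (-62.9607°, -163.9703°) → (-18253090.301, -9090620.938) m.
P2 (-63.3508°, -164.3995°) → (-18300868.627, -9186789.382) m.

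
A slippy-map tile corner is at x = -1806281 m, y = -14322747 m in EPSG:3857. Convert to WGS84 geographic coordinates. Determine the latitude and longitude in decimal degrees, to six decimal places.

lat -77.913900°, lon -16.226098°

R = 6378137 m. λ = x/R = -16.22609830°.
φ = 2·arctan(exp(y/R)) − 90° = 2·arctan(0.10586) − 90° = -77.91389993°.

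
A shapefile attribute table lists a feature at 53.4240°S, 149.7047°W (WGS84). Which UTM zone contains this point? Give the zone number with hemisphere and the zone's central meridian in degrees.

Zone 6S, central meridian -147°

UTM zone = ⌊(λ + 180)/6⌋ + 1; -149.7047° ∈ [-150°, -144°) → zone 6.
Hemisphere: S (φ < 0).
Central meridian λ₀ = 6×6 − 183 = -147°.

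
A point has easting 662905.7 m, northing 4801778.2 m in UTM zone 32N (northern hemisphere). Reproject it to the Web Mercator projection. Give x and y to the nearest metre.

x 1225639 m, y 5365582 m

Unproject from UTM 32N (λ₀ = 9°) → φ = 43.35119974°, λ = 11.01010010°.
Web Mercator (R = 6378137 m): x = 1225638.737 m, y = 5365581.727 m.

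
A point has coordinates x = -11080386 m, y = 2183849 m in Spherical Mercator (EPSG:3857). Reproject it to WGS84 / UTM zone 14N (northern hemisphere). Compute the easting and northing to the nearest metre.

Web Mercator inverse (R = 6378137 m) → φ = 19.24539828°, λ = -99.53680098°.
UTM 14N forward: E = 443584.443 m, N = 2128067.703 m.

E 443584 m, N 2128068 m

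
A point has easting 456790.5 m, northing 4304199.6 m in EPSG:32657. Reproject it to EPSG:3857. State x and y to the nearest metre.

x 17644340 m, y 4705298 m

Unproject from UTM 57N (λ₀ = 159°) → φ = 38.88560045°, λ = 158.50180012°.
Web Mercator (R = 6378137 m): x = 17644339.679 m, y = 4705298.041 m.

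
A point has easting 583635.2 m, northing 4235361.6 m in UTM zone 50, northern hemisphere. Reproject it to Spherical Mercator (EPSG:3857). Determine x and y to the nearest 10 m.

x 13130800 m, y 4616560 m

Unproject from UTM 50N (λ₀ = 117°) → φ = 38.26239995°, λ = 117.95599994°.
Web Mercator (R = 6378137 m): x = 13130801.850 m, y = 4616560.731 m.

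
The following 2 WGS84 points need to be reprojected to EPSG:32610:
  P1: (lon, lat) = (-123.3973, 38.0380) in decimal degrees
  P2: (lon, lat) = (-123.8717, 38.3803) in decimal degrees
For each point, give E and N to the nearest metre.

P1: E 465136 m, N 4210106 m; P2: E 423863 m, N 4248371 m

UTM zone 10N: λ₀ = -123°, k₀ = 0.9996.
P1 (38.0380°, -123.3973°) → (465136.061, 4210105.695) m.
P2 (38.3803°, -123.8717°) → (423863.306, 4248371.076) m.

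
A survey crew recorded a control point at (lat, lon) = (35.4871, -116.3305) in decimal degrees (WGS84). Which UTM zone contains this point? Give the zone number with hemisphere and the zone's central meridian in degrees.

UTM zone = ⌊(λ + 180)/6⌋ + 1; -116.3305° ∈ [-120°, -114°) → zone 11.
Hemisphere: N (φ ≥ 0).
Central meridian λ₀ = 6×11 − 183 = -117°.

Zone 11N, central meridian -117°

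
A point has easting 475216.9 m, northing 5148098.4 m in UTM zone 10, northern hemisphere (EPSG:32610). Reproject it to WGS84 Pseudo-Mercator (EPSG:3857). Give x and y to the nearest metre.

Unproject from UTM 10N (λ₀ = -123°) → φ = 46.48600022°, λ = -123.32290028°.
Web Mercator (R = 6378137 m): x = -13728242.462 m, y = 5858576.101 m.

x -13728242 m, y 5858576 m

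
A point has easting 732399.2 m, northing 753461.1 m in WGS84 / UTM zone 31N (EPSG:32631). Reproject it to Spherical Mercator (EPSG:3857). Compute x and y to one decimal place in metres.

x 568041.1 m, y 760089.9 m

Unproject from UTM 31N (λ₀ = 3°) → φ = 6.81189961°, λ = 5.10279971°.
Web Mercator (R = 6378137 m): x = 568041.066 m, y = 760089.937 m.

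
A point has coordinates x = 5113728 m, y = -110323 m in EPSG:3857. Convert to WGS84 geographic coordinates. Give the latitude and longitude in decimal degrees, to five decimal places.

R = 6378137 m. λ = x/R = 45.93740021°.
φ = 2·arctan(exp(y/R)) − 90° = 2·arctan(0.98285) − 90° = -0.99099896°.

lat -0.99100°, lon 45.93740°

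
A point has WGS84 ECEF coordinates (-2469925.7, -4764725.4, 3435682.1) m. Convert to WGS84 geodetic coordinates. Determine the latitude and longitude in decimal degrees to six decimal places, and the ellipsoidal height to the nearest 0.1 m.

λ = atan2(Y, X) = -117.40120032°; p = √(X²+Y²) = 5366855.8 m.
Bowring's method on WGS84 (a = 6378137 m, b = 6356752.314 m) gives φ = 32.80100035°, h = 467.796 m.

lat 32.801000°, lon -117.401200°, h 467.8 m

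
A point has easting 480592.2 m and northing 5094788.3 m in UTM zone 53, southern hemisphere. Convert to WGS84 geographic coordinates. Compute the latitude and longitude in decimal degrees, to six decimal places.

Zone 53S: λ₀ = 135°, k₀ = 0.9996, false easting 500000 m, false northing 10000000 m.
Meridian distance M = (N − FN)/k₀ = -4907174.6 m.
Inverse transverse Mercator on WGS84 gives φ = -44.29989973°, λ = 134.75670049°.

lat -44.299900°, lon 134.756700°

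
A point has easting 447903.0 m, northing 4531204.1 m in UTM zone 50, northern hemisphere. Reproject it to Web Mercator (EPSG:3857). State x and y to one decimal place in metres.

Unproject from UTM 50N (λ₀ = 117°) → φ = 40.93030036°, λ = 116.38119949°.
Web Mercator (R = 6378137 m): x = 12955495.865 m, y = 5002066.412 m.

x 12955495.9 m, y 5002066.4 m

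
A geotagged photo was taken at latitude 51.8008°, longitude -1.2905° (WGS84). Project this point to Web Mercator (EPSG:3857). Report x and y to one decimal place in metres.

x -143657.8 m, y 6764187.4 m

Web Mercator is spherical with R = a = 6378137 m.
x = R·λ = 6378137 × -0.022523474 = -143657.803 m.
y = R·ln tan(π/4 + φ/2) = 6378137 × 1.060527137 = 6764187.370 m.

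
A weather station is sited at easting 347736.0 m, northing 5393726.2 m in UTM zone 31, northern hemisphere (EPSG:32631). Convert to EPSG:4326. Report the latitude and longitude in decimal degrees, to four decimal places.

lat 48.6780°, lon 0.9315°

Zone 31N: λ₀ = 3°, k₀ = 0.9996, false easting 500000 m.
Meridian distance M = (N − FN)/k₀ = 5395884.6 m.
Inverse transverse Mercator on WGS84 gives φ = 48.67800028°, λ = 0.93149995°.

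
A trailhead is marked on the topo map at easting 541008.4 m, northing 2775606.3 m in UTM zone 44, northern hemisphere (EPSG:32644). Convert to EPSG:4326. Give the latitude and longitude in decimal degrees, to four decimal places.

lat 25.0957°, lon 81.4067°

Zone 44N: λ₀ = 81°, k₀ = 0.9996, false easting 500000 m.
Meridian distance M = (N − FN)/k₀ = 2776717.0 m.
Inverse transverse Mercator on WGS84 gives φ = 25.09570026°, λ = 81.40670044°.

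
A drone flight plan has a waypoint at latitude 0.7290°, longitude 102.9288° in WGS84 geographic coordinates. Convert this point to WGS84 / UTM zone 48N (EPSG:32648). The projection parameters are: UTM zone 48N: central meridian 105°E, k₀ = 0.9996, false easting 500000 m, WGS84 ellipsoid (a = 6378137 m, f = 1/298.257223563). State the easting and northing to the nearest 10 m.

E 269500 m, N 80630 m

Zone 48 central meridian λ₀ = 6×48 − 183 = 105°; Δλ = -2.0712°.
Transverse Mercator on WGS84 with k₀ = 0.9996 gives E = 269495.296 m, N = 80629.473 m.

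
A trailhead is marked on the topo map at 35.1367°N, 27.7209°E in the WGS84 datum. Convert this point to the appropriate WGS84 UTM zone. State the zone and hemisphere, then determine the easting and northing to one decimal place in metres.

Longitude 27.7209° lies in the 6° band [24°, 30°), giving zone 35; latitude is north of the equator, so 35N.
Zone 35 central meridian λ₀ = 6×35 − 183 = 27°; Δλ = +0.7209°.
Transverse Mercator on WGS84 with k₀ = 0.9996 gives E = 565674.317 m, N = 3888440.539 m.

Zone 35N: E 565674.3 m, N 3888440.5 m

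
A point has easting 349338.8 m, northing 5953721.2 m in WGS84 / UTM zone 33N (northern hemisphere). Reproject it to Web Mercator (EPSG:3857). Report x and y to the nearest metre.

Unproject from UTM 33N (λ₀ = 15°) → φ = 53.71040045°, λ = 12.71720051°.
Web Mercator (R = 6378137 m): x = 1415672.286 m, y = 7115499.275 m.

x 1415672 m, y 7115499 m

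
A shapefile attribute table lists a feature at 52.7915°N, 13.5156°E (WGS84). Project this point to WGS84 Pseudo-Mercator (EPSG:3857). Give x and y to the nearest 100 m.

x 1504500 m, y 6944500 m

Web Mercator is spherical with R = a = 6378137 m.
x = R·λ = 6378137 × 0.235891720 = 1504549.710 m.
y = R·ln tan(π/4 + φ/2) = 6378137 × 1.088801291 = 6944523.802 m.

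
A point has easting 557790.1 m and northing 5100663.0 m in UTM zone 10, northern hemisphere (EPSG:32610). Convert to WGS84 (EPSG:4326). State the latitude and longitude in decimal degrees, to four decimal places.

lat 46.0571°, lon -122.2529°

Zone 10N: λ₀ = -123°, k₀ = 0.9996, false easting 500000 m.
Meridian distance M = (N − FN)/k₀ = 5102704.1 m.
Inverse transverse Mercator on WGS84 gives φ = 46.05709981°, λ = -122.25289985°.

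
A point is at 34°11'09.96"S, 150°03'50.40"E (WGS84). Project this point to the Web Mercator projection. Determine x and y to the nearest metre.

Web Mercator is spherical with R = a = 6378137 m.
x = R·λ = 6378137 × 2.619110889 = 16705048.066 m.
y = R·ln tan(π/4 + φ/2) = 6378137 × -0.635580290 = -4053818.167 m.

x 16705048 m, y -4053818 m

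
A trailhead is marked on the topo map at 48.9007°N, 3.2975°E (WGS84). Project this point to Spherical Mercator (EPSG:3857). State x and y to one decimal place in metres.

x 367076.0 m, y 6258029.0 m

Web Mercator is spherical with R = a = 6378137 m.
x = R·λ = 6378137 × 0.057552232 = 367076.021 m.
y = R·ln tan(π/4 + φ/2) = 6378137 × 0.981168800 = 6258029.027 m.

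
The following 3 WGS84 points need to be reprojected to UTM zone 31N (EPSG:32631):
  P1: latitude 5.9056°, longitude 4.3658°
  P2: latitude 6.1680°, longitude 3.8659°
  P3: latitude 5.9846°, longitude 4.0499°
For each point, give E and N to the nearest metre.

P1: E 651192 m, N 652955 m; P2: E 595803 m, N 681853 m; P3: E 616202 m, N 661613 m

UTM zone 31N: λ₀ = 3°, k₀ = 0.9996.
P1 (5.9056°, 4.3658°) → (651192.222, 652954.842) m.
P2 (6.1680°, 3.8659°) → (595802.504, 681853.496) m.
P3 (5.9846°, 4.0499°) → (616201.501, 661613.229) m.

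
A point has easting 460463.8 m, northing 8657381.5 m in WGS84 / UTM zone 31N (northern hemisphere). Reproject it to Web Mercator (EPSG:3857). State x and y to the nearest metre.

Unproject from UTM 31N (λ₀ = 3°) → φ = 77.98600015°, λ = 1.29830087°.
Web Mercator (R = 6378137 m): x = 144526.191 m, y = 14361192.829 m.

x 144526 m, y 14361193 m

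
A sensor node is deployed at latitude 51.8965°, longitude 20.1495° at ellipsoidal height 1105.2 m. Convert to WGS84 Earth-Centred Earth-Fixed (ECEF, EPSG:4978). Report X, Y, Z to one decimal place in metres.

WGS84: a = 6378137 m, e² = 0.006694380; N(φ) = a/√(1−e²sin²φ) = 6391397.598 m.
X = (N+h)·cosφ·cosλ = 3703282.712 m; Y = (N+h)·cosφ·sinλ = 1358838.038 m; Z = (N(1−e²)+h)·sinφ = 4996574.832 m.

X 3703282.7 m, Y 1358838.0 m, Z 4996574.8 m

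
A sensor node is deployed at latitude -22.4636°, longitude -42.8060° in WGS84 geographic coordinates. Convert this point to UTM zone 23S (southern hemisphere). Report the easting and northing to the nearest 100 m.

E 725800 m, N 7514200 m

Zone 23 central meridian λ₀ = 6×23 − 183 = -45°; Δλ = +2.1940°.
Transverse Mercator on WGS84 with k₀ = 0.9996 gives E = 725762.401 m, N = 7514205.396 m.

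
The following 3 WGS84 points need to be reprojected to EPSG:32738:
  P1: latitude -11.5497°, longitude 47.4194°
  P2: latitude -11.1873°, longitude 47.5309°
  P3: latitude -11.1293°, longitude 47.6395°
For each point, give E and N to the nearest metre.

P1: E 763875 m, N 8722123 m; P2: E 776393 m, N 8762126 m; P3: E 788318 m, N 8768441 m

UTM zone 38S: λ₀ = 45°, k₀ = 0.9996.
P1 (-11.5497°, 47.4194°) → (763875.370, 8722122.908) m.
P2 (-11.1873°, 47.5309°) → (776392.906, 8762125.644) m.
P3 (-11.1293°, 47.6395°) → (788317.752, 8768441.179) m.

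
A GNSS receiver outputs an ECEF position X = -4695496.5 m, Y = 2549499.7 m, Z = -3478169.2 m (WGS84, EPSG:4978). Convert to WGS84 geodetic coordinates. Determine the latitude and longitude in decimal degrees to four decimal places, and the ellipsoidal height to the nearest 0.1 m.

lat -33.2393°, lon 151.4995°, h 3616.9 m

λ = atan2(Y, X) = 151.49949947°; p = √(X²+Y²) = 5342998.8 m.
Bowring's method on WGS84 (a = 6378137 m, b = 6356752.314 m) gives φ = -33.23929984°, h = 3616.892 m.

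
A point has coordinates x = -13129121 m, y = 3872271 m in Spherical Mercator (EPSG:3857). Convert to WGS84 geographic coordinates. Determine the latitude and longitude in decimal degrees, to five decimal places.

lat 32.82630°, lon -117.94090°

R = 6378137 m. λ = x/R = -117.94090061°.
φ = 2·arctan(exp(y/R)) − 90° = 2·arctan(1.83513) − 90° = 32.82630133°.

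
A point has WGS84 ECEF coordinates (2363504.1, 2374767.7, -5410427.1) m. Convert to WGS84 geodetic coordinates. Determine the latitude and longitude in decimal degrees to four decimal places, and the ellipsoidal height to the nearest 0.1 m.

lat -58.4036°, lon 45.1362°, h 1176.6 m

λ = atan2(Y, X) = 45.13620061°; p = √(X²+Y²) = 3350473.6 m.
Bowring's method on WGS84 (a = 6378137 m, b = 6356752.314 m) gives φ = -58.40359999°, h = 1176.559 m.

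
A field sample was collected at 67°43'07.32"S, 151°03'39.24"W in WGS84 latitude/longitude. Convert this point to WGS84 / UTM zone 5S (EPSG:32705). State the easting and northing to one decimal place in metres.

Zone 5 central meridian λ₀ = 6×5 − 183 = -153°; Δλ = +1.9391°.
Transverse Mercator on WGS84 with k₀ = 0.9996 gives E = 582035.666 m, N = 2487212.906 m.

E 582035.7 m, N 2487212.9 m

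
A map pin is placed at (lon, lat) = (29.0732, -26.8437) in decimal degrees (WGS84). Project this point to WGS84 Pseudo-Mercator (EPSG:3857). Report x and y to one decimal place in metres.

x 3236413.8 m, y -3103957.7 m

Web Mercator is spherical with R = a = 6378137 m.
x = R·λ = 6378137 × 0.507423064 = 3236413.820 m.
y = R·ln tan(π/4 + φ/2) = 6378137 × -0.486655847 = -3103957.664 m.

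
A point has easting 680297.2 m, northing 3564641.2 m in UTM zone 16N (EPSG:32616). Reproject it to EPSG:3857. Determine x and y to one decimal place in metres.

Unproject from UTM 16N (λ₀ = -87°) → φ = 32.20390008°, λ = -85.08710011°.
Web Mercator (R = 6378137 m): x = -9471852.657 m, y = 3790105.542 m.

x -9471852.7 m, y 3790105.5 m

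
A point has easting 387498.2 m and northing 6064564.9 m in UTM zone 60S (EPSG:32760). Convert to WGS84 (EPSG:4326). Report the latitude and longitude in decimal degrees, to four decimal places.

lat -35.5562°, lon 175.7587°

Zone 60S: λ₀ = 177°, k₀ = 0.9996, false easting 500000 m, false northing 10000000 m.
Meridian distance M = (N − FN)/k₀ = -3937009.9 m.
Inverse transverse Mercator on WGS84 gives φ = -35.55620012°, λ = 175.75869945°.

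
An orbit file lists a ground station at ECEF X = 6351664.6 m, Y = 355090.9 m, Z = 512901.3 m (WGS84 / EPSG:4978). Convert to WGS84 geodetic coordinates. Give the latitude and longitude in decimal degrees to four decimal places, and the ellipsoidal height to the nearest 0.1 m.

lat 4.6404°, lon 3.1998°, h 4227.2 m

λ = atan2(Y, X) = 3.19979963°; p = √(X²+Y²) = 6361582.6 m.
Bowring's method on WGS84 (a = 6378137 m, b = 6356752.314 m) gives φ = 4.64039984°, h = 4227.158 m.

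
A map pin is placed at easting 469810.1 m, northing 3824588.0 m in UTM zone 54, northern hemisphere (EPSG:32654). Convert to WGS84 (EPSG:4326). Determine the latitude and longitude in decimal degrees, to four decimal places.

Zone 54N: λ₀ = 141°, k₀ = 0.9996, false easting 500000 m.
Meridian distance M = (N − FN)/k₀ = 3826118.4 m.
Inverse transverse Mercator on WGS84 gives φ = 34.56259998°, λ = 140.67090007°.

lat 34.5626°, lon 140.6709°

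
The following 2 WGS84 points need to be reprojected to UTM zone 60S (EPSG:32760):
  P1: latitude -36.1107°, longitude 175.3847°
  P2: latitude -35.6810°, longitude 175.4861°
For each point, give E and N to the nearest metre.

P1: E 354615 m, N 6002565 m; P2: E 363003 m, N 6050377 m

UTM zone 60S: λ₀ = 177°, k₀ = 0.9996.
P1 (-36.1107°, 175.3847°) → (354614.653, 6002565.206) m.
P2 (-35.6810°, 175.4861°) → (363003.269, 6050376.560) m.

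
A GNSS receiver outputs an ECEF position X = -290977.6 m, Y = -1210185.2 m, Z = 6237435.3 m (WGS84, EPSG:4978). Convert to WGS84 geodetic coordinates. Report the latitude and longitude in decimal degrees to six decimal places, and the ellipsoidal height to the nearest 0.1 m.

lat 78.788500°, lon -103.519598°, h 2842.7 m

λ = atan2(Y, X) = -103.51959803°; p = √(X²+Y²) = 1244675.1 m.
Bowring's method on WGS84 (a = 6378137 m, b = 6356752.314 m) gives φ = 78.78850012°, h = 2842.710 m.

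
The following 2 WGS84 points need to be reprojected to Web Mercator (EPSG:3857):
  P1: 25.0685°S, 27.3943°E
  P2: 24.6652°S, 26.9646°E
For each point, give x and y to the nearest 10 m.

Web Mercator: x = R·λ, y = R·ln tan(π/4+φ/2), R = 6378137 m.
P1 (-25.0685°, 27.3943°) → (3049519.527, -2884160.654) m.
P2 (-24.6652°, 26.9646°) → (3001685.541, -2834677.679) m.

P1: x 3049520 m, y -2884160 m; P2: x 3001690 m, y -2834680 m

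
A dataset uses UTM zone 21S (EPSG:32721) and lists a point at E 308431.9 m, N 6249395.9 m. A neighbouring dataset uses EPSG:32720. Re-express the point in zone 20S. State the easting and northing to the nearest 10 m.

UTM 21S → geographic: φ = -33.87840033°, λ = -59.07129983°.
UTM 20S (λ₀ = -63°) forward: E = 863431.684 m, N = 6244374.457 m.

E 863430 m, N 6244370 m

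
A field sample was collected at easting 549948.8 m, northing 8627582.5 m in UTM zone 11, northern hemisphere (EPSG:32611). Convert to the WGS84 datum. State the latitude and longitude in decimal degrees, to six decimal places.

Zone 11N: λ₀ = -117°, k₀ = 0.9996, false easting 500000 m.
Meridian distance M = (N − FN)/k₀ = 8631034.9 m.
Inverse transverse Mercator on WGS84 gives φ = 77.71609979°, λ = -114.89649989°.

lat 77.716100°, lon -114.896500°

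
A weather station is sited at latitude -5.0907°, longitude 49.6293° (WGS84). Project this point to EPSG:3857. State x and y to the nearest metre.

Web Mercator is spherical with R = a = 6378137 m.
x = R·λ = 6378137 × 0.866194690 = 5524708.404 m.
y = R·ln tan(π/4 + φ/2) = 6378137 × -0.088966607 = -567441.209 m.

x 5524708 m, y -567441 m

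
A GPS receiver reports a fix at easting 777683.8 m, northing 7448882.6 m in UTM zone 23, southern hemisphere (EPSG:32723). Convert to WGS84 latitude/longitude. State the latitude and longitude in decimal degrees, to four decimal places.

Zone 23S: λ₀ = -45°, k₀ = 0.9996, false easting 500000 m, false northing 10000000 m.
Meridian distance M = (N − FN)/k₀ = -2552138.3 m.
Inverse transverse Mercator on WGS84 gives φ = -23.04540014°, λ = -42.29019971°.

lat -23.0454°, lon -42.2902°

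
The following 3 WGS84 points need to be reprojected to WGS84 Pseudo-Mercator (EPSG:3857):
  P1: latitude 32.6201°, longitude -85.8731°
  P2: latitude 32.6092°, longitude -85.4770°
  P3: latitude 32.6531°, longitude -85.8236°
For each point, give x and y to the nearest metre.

Web Mercator: x = R·λ, y = R·ln tan(π/4+φ/2), R = 6378137 m.
P1 (32.6201°, -85.8731°) → (-9559349.765, 3844986.478) m.
P2 (32.6092°, -85.4770°) → (-9515256.115, 3843545.944) m.
P3 (32.6531°, -85.8236°) → (-9553839.450, 3849348.796) m.

P1: x -9559350 m, y 3844986 m; P2: x -9515256 m, y 3843546 m; P3: x -9553839 m, y 3849349 m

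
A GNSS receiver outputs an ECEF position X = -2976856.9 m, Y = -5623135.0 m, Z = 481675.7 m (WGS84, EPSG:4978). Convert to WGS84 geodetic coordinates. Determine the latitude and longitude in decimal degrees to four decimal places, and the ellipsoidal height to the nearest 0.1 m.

lat 4.3584°, lon -117.8965°, h 2685.7 m

λ = atan2(Y, X) = -117.89649964°; p = √(X²+Y²) = 6362493.6 m.
Bowring's method on WGS84 (a = 6378137 m, b = 6356752.314 m) gives φ = 4.35840003°, h = 2685.728 m.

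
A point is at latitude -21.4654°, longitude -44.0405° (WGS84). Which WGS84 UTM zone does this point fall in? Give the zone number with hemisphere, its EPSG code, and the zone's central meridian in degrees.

UTM zone = ⌊(λ + 180)/6⌋ + 1; -44.0405° ∈ [-48°, -42°) → zone 23.
Hemisphere: S (φ < 0).
Central meridian λ₀ = 6×23 − 183 = -45°.
EPSG code: 32723.

Zone 23S (EPSG:32723), central meridian -45°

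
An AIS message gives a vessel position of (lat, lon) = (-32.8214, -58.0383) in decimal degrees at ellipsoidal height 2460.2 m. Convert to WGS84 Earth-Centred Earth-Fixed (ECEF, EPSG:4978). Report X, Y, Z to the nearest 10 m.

WGS84: a = 6378137 m, e² = 0.006694380; N(φ) = a/√(1−e²sin²φ) = 6384418.298 m.
X = (N+h)·cosφ·cosλ = 2841194.573 m; Y = (N+h)·cosφ·sinλ = -4553632.308 m; Z = (N(1−e²)+h)·sinφ = -3438663.578 m.

X 2841190 m, Y -4553630 m, Z -3438660 m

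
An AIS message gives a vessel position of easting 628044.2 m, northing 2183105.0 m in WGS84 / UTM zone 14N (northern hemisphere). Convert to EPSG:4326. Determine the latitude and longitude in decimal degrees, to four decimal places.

lat 19.7394°, lon -97.7780°

Zone 14N: λ₀ = -99°, k₀ = 0.9996, false easting 500000 m.
Meridian distance M = (N − FN)/k₀ = 2183978.6 m.
Inverse transverse Mercator on WGS84 gives φ = 19.73940041°, λ = -97.77799976°.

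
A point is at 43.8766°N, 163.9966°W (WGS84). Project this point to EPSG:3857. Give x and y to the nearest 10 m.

x -18256020 m, y 5446370 m

Web Mercator is spherical with R = a = 6378137 m.
x = R·λ = 6378137 × -2.862280632 = -18256018.004 m.
y = R·ln tan(π/4 + φ/2) = 6378137 × 0.853911662 = 5446365.566 m.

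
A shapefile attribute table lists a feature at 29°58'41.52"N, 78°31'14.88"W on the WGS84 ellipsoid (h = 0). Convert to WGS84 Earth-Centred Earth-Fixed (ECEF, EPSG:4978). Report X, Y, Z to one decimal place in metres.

X 1100430.8 m, Y -5418858.7 m, Z 3168280.7 m

WGS84: a = 6378137 m, e² = 0.006694380; N(φ) = a/√(1−e²sin²φ) = 6383473.867 m.
X = (N+h)·cosφ·cosλ = 1100430.794 m; Y = (N+h)·cosφ·sinλ = -5418858.742 m; Z = (N(1−e²)+h)·sinφ = 3168280.687 m.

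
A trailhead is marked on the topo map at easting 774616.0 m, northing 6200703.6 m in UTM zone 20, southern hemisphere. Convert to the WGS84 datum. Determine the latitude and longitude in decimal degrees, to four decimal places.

lat -34.2986°, lon -60.0163°

Zone 20S: λ₀ = -63°, k₀ = 0.9996, false easting 500000 m, false northing 10000000 m.
Meridian distance M = (N − FN)/k₀ = -3800816.7 m.
Inverse transverse Mercator on WGS84 gives φ = -34.29859993°, λ = -60.01630019°.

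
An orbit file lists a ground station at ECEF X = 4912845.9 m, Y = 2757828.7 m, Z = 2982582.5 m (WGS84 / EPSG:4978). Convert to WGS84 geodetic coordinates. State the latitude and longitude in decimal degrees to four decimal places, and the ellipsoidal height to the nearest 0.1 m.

λ = atan2(Y, X) = 29.30769943°; p = √(X²+Y²) = 5633975.0 m.
Bowring's method on WGS84 (a = 6378137 m, b = 6356752.314 m) gives φ = 28.05580030°, h = 1315.414 m.

lat 28.0558°, lon 29.3077°, h 1315.4 m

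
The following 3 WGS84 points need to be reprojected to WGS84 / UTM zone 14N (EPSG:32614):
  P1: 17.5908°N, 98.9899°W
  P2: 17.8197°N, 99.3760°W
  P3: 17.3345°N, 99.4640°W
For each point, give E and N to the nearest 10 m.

P1: E 501070 m, N 1944910 m; P2: E 460160 m, N 1970280 m; P3: E 450700 m, N 1916620 m

UTM zone 14N: λ₀ = -99°, k₀ = 0.9996.
P1 (17.5908°, -98.9899°) → (501071.651, 1944914.220) m.
P2 (17.8197°, -99.3760°) → (460155.165, 1970278.045) m.
P3 (17.3345°, -99.4640°) → (450698.345, 1916619.186) m.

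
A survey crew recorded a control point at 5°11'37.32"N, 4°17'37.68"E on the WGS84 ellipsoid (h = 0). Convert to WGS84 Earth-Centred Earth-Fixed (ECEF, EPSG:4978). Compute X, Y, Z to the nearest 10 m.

WGS84: a = 6378137 m, e² = 0.006694380; N(φ) = a/√(1−e²sin²φ) = 6378311.949 m.
X = (N+h)·cosφ·cosλ = 6334296.002 m; Y = (N+h)·cosφ·sinλ = 475588.802 m; Z = (N(1−e²)+h)·sinφ = 573519.189 m.

X 6334300 m, Y 475590 m, Z 573520 m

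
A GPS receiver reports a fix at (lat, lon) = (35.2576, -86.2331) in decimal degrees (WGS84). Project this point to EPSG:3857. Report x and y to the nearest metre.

x -9599425 m, y 4198943 m

Web Mercator is spherical with R = a = 6378137 m.
x = R·λ = 6378137 × -1.505051519 = -9599424.782 m.
y = R·ln tan(π/4 + φ/2) = 6378137 × 0.658333819 = 4198943.292 m.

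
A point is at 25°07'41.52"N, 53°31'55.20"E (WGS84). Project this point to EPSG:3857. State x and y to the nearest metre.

Web Mercator is spherical with R = a = 6378137 m.
x = R·λ = 6378137 × 0.934309655 = 5959154.981 m.
y = R·ln tan(π/4 + φ/2) = 6378137 × 0.453345442 = 2891499.339 m.

x 5959155 m, y 2891499 m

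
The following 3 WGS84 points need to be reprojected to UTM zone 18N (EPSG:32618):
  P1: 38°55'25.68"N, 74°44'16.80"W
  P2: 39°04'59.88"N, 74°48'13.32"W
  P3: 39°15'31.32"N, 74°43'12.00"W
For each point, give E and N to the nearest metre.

UTM zone 18N: λ₀ = -75°, k₀ = 0.9996.
P1 (38.9238°, -74.7380°) → (522711.370, 4308353.268) m.
P2 (39.0833°, -74.8037°) → (516978.019, 4326038.876) m.
P3 (39.2587°, -74.7200°) → (524157.172, 4345522.793) m.

P1: E 522711 m, N 4308353 m; P2: E 516978 m, N 4326039 m; P3: E 524157 m, N 4345523 m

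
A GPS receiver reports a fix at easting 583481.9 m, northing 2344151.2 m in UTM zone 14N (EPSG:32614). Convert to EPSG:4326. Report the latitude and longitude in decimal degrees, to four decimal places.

Zone 14N: λ₀ = -99°, k₀ = 0.9996, false easting 500000 m.
Meridian distance M = (N − FN)/k₀ = 2345089.2 m.
Inverse transverse Mercator on WGS84 gives φ = 21.19689976°, λ = -98.19569967°.

lat 21.1969°, lon -98.1957°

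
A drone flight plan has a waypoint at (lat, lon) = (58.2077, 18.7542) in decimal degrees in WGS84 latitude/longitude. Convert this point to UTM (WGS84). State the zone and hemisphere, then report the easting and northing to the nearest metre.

Zone 34N: E 368037 m, N 6454033 m

Longitude 18.7542° lies in the 6° band [18°, 24°), giving zone 34; latitude is north of the equator, so 34N.
Zone 34 central meridian λ₀ = 6×34 − 183 = 21°; Δλ = -2.2458°.
Transverse Mercator on WGS84 with k₀ = 0.9996 gives E = 368037.096 m, N = 6454033.079 m.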